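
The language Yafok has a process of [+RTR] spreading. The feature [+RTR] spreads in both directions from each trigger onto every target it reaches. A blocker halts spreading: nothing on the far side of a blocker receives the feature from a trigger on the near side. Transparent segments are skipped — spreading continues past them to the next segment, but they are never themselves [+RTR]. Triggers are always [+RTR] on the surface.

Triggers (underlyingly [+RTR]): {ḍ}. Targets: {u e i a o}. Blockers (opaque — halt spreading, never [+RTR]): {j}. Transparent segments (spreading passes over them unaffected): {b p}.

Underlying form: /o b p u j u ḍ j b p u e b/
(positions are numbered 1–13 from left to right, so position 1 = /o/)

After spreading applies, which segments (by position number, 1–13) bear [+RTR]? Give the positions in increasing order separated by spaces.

6 7

From /ḍ/ at 7 rightward: 8 /j/ blocks.
From /ḍ/ at 7 leftward: 6 /u/ → [+RTR]; 5 /j/ blocks.
Targets with no active source: positions 1 4 11 12 stay [-emphatic].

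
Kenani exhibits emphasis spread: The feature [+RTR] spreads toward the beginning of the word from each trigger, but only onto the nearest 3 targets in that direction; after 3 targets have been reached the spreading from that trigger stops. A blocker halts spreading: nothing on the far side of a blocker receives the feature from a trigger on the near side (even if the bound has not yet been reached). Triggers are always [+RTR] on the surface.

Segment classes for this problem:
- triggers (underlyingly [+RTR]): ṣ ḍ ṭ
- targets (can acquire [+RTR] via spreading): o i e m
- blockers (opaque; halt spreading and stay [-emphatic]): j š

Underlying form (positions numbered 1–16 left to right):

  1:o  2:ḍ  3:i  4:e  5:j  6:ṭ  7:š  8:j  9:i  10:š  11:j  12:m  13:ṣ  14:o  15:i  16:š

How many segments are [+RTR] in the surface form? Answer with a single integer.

5

From /ḍ/ at 2 leftward: 1 /o/ → [+RTR]; word edge.
From /ṭ/ at 6 leftward: 5 /j/ blocks.
From /ṣ/ at 13 leftward: 12 /m/ → [+RTR]; 11 /j/ blocks.
Targets with no active source: positions 3 4 9 14 15 stay [-emphatic].
[+RTR] positions on the surface: 1 2 6 12 13.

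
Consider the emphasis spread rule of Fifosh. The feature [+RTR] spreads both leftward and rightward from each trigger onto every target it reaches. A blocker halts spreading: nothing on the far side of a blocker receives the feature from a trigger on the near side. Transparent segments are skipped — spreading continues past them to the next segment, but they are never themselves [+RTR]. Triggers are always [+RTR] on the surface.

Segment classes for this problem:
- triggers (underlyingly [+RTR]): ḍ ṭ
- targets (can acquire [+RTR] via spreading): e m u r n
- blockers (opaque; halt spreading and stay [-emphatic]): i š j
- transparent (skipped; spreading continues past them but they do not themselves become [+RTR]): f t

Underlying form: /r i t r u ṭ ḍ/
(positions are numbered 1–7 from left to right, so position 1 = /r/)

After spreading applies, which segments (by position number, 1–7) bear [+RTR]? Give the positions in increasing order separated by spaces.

4 5 6 7

From /ṭ/ at 6 rightward: 7 /ḍ/ is itself a trigger — this domain ends here.
From /ṭ/ at 6 leftward: 5 /u/ → [+RTR]; 4 /r/ → [+RTR]; 3 /t/ transparent; 2 /i/ blocks.
From /ḍ/ at 7 rightward: word edge.
From /ḍ/ at 7 leftward: 6 /ṭ/ is itself a trigger — this domain ends here.
Target with no active source: position 1 stays [-emphatic].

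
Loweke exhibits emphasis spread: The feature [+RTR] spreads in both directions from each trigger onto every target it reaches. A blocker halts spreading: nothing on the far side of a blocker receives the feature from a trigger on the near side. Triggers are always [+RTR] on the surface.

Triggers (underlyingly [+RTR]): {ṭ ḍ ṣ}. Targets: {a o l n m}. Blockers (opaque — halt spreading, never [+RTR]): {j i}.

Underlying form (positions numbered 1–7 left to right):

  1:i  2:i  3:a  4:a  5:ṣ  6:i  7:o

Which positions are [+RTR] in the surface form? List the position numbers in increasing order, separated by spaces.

3 4 5

From /ṣ/ at 5 rightward: 6 /i/ blocks.
From /ṣ/ at 5 leftward: 4 /a/ → [+RTR]; 3 /a/ → [+RTR]; 2 /i/ blocks.
Target with no active source: position 7 stays [-emphatic].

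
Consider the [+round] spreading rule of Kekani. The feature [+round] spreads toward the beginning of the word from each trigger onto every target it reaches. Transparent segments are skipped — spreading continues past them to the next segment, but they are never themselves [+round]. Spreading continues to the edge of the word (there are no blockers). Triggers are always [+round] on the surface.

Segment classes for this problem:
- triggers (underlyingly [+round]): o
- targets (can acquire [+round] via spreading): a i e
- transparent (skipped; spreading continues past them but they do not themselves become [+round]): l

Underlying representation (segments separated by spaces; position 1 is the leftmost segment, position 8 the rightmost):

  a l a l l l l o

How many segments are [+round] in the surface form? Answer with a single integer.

From /o/ at 8 leftward: 7 /l/ transparent; 6 /l/ transparent; 5 /l/ transparent; 4 /l/ transparent; 3 /a/ → [+round]; 2 /l/ transparent; 1 /a/ → [+round]; word edge.
[+round] positions on the surface: 1 3 8.

3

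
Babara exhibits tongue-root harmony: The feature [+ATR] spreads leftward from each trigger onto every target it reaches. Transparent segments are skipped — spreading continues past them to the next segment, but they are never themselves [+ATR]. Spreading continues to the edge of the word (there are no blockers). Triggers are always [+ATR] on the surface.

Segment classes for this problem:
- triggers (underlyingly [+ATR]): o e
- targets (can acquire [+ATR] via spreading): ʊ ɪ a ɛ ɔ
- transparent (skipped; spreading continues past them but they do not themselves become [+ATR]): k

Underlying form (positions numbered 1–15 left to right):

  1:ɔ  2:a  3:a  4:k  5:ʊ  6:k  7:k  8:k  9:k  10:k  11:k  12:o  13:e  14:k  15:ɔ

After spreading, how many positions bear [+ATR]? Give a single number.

6

From /o/ at 12 leftward: 11 /k/ transparent; 10 /k/ transparent; 9 /k/ transparent; 8 /k/ transparent; 7 /k/ transparent; 6 /k/ transparent; 5 /ʊ/ → [+ATR]; 4 /k/ transparent; 3 /a/ → [+ATR]; 2 /a/ → [+ATR]; 1 /ɔ/ → [+ATR]; word edge.
From /e/ at 13 leftward: 12 /o/ is itself a trigger — this domain ends here.
Target with no active source: position 15 stays [-ATR].
[+ATR] positions on the surface: 1 2 3 5 12 13.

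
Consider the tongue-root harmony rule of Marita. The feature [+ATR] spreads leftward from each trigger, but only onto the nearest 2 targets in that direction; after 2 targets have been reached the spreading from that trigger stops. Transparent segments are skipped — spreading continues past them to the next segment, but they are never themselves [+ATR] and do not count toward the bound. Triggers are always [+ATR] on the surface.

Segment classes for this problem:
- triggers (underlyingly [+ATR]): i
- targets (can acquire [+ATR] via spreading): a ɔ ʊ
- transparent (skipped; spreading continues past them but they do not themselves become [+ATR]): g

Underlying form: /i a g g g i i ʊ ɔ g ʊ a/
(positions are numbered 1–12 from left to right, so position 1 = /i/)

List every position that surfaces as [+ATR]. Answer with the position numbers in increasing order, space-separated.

1 2 6 7

From /i/ at 1 leftward: word edge.
From /i/ at 6 leftward: 5 /g/ transparent; 4 /g/ transparent; 3 /g/ transparent; 2 /a/ → [+ATR]; 1 /i/ is itself a trigger — this domain ends here.
From /i/ at 7 leftward: 6 /i/ is itself a trigger — this domain ends here.
Targets with no active source: positions 8 9 11 12 stay [-ATR].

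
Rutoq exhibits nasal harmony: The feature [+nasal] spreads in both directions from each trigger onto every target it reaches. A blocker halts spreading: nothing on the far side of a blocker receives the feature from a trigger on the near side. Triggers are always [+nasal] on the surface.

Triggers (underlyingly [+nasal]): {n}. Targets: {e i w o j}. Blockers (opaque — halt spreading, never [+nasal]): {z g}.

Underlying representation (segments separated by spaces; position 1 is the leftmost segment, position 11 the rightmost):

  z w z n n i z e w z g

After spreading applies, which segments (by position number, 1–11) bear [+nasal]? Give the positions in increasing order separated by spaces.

From /n/ at 4 rightward: 5 /n/ is itself a trigger — this domain ends here.
From /n/ at 4 leftward: 3 /z/ blocks.
From /n/ at 5 rightward: 6 /i/ → [+nasal]; 7 /z/ blocks.
From /n/ at 5 leftward: 4 /n/ is itself a trigger — this domain ends here.
Targets with no active source: positions 2 8 9 stay [-nasal].

4 5 6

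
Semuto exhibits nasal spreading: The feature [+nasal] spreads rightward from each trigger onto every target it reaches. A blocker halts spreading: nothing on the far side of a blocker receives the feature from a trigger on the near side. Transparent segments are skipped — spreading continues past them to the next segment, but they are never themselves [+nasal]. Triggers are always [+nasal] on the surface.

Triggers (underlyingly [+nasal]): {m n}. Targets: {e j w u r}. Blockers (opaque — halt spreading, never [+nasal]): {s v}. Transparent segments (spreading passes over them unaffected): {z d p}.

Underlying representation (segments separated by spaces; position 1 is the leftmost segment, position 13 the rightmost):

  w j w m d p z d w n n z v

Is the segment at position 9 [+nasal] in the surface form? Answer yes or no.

yes

From /m/ at 4 rightward: 5 /d/ transparent; 6 /p/ transparent; 7 /z/ transparent; 8 /d/ transparent; 9 /w/ → [+nasal]; 10 /n/ is itself a trigger — this domain ends here.
From /n/ at 10 rightward: 11 /n/ is itself a trigger — this domain ends here.
From /n/ at 11 rightward: 12 /z/ transparent; 13 /v/ blocks.
Targets with no active source: positions 1 2 3 stay [-nasal].
[+nasal] positions on the surface: 4 9 10 11.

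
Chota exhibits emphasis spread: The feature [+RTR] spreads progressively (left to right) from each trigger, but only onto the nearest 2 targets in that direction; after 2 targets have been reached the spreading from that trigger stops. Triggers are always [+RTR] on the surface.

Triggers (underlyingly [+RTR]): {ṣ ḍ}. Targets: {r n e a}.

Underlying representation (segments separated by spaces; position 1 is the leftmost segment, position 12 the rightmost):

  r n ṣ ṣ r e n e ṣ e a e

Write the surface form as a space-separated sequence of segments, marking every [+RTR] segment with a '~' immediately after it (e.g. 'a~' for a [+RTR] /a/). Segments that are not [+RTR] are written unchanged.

r n ṣ~ ṣ~ r~ e~ n e ṣ~ e~ a~ e

From /ṣ/ at 3 rightward: 4 /ṣ/ is itself a trigger — this domain ends here.
From /ṣ/ at 4 rightward: 5 /r/ → [+RTR]; 6 /e/ → [+RTR]; bound reached.
From /ṣ/ at 9 rightward: 10 /e/ → [+RTR]; 11 /a/ → [+RTR]; bound reached.
Targets with no active source: positions 1 2 7 8 12 stay [-emphatic].
[+RTR] positions on the surface: 3 4 5 6 9 10 11.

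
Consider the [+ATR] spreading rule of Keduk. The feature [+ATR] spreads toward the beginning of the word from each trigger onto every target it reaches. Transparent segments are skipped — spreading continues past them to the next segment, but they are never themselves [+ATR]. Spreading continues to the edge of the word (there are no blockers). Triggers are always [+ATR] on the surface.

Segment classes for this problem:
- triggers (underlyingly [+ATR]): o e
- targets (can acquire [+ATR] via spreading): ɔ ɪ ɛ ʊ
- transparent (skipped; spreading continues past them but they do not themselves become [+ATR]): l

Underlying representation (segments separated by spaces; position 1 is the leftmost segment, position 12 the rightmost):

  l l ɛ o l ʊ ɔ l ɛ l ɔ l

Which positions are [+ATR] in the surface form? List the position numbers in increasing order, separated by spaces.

From /o/ at 4 leftward: 3 /ɛ/ → [+ATR]; 2 /l/ transparent; 1 /l/ transparent; word edge.
Targets with no active source: positions 6 7 9 11 stay [-ATR].

3 4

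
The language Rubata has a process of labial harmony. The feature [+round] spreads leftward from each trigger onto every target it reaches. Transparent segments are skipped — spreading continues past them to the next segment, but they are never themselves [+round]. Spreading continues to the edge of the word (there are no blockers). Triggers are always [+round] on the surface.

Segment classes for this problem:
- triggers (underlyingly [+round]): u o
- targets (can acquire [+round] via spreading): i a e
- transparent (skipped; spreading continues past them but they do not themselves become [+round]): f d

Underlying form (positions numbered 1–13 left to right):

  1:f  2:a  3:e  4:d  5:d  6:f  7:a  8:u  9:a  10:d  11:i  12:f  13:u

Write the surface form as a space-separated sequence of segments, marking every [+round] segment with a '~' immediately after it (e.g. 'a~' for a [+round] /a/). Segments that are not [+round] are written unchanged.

f a~ e~ d d f a~ u~ a~ d i~ f u~

From /u/ at 8 leftward: 7 /a/ → [+round]; 6 /f/ transparent; 5 /d/ transparent; 4 /d/ transparent; 3 /e/ → [+round]; 2 /a/ → [+round]; 1 /f/ transparent; word edge.
From /u/ at 13 leftward: 12 /f/ transparent; 11 /i/ → [+round]; 10 /d/ transparent; 9 /a/ → [+round]; 8 /u/ is itself a trigger — this domain ends here.
[+round] positions on the surface: 2 3 7 8 9 11 13.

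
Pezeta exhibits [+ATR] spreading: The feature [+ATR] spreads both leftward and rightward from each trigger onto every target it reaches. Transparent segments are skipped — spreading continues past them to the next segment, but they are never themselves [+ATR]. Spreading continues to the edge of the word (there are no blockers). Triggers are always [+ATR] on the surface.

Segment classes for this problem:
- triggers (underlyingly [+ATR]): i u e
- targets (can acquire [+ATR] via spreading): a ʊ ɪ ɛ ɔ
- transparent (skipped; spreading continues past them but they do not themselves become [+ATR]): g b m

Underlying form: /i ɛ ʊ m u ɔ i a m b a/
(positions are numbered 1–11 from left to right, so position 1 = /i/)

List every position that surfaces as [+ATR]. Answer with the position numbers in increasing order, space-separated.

1 2 3 5 6 7 8 11

From /i/ at 1 rightward: 2 /ɛ/ → [+ATR]; 3 /ʊ/ → [+ATR]; 4 /m/ transparent; 5 /u/ is itself a trigger — this domain ends here.
From /i/ at 1 leftward: word edge.
From /u/ at 5 rightward: 6 /ɔ/ → [+ATR]; 7 /i/ is itself a trigger — this domain ends here.
From /u/ at 5 leftward: 4 /m/ transparent; 3 /ʊ/ → [+ATR]; 2 /ɛ/ → [+ATR]; 1 /i/ is itself a trigger — this domain ends here.
From /i/ at 7 rightward: 8 /a/ → [+ATR]; 9 /m/ transparent; 10 /b/ transparent; 11 /a/ → [+ATR]; word edge.
From /i/ at 7 leftward: 6 /ɔ/ → [+ATR]; 5 /u/ is itself a trigger — this domain ends here.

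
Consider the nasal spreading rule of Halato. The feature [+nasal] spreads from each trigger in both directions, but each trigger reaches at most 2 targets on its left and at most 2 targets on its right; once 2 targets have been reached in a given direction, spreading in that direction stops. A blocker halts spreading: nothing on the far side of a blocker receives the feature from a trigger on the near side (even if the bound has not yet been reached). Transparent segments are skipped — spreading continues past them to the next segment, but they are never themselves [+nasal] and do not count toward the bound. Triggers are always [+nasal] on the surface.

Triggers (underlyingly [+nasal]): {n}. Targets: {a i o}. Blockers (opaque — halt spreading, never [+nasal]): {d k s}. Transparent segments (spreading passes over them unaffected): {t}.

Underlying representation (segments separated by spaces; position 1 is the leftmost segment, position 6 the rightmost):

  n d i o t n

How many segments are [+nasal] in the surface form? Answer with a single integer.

From /n/ at 1 rightward: 2 /d/ blocks.
From /n/ at 1 leftward: word edge.
From /n/ at 6 rightward: word edge.
From /n/ at 6 leftward: 5 /t/ transparent; 4 /o/ → [+nasal]; 3 /i/ → [+nasal]; bound reached.
[+nasal] positions on the surface: 1 3 4 6.

4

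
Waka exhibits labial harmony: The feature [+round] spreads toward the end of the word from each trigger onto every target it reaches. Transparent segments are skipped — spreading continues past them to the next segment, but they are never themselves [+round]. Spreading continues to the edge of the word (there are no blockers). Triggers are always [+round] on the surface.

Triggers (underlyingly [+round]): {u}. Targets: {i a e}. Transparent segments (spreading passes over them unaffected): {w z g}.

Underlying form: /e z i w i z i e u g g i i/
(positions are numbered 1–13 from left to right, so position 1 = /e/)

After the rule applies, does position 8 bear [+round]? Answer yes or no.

no

From /u/ at 9 rightward: 10 /g/ transparent; 11 /g/ transparent; 12 /i/ → [+round]; 13 /i/ → [+round]; word edge.
Targets with no active source: positions 1 3 5 7 8 stay [-round].
[+round] positions on the surface: 9 12 13.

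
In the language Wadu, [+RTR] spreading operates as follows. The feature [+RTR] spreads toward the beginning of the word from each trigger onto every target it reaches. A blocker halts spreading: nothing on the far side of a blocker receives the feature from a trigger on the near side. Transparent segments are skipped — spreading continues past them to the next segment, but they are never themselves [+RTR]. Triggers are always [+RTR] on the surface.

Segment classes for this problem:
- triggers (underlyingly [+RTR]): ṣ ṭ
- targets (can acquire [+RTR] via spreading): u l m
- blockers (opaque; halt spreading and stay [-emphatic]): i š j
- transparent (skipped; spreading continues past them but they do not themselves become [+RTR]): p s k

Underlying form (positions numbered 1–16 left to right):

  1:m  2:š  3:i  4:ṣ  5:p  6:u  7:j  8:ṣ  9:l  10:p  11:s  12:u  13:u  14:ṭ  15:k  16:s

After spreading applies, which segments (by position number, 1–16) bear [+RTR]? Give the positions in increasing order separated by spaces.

4 8 9 12 13 14

From /ṣ/ at 4 leftward: 3 /i/ blocks.
From /ṣ/ at 8 leftward: 7 /j/ blocks.
From /ṭ/ at 14 leftward: 13 /u/ → [+RTR]; 12 /u/ → [+RTR]; 11 /s/ transparent; 10 /p/ transparent; 9 /l/ → [+RTR]; 8 /ṣ/ is itself a trigger — this domain ends here.
Targets with no active source: positions 1 6 stay [-emphatic].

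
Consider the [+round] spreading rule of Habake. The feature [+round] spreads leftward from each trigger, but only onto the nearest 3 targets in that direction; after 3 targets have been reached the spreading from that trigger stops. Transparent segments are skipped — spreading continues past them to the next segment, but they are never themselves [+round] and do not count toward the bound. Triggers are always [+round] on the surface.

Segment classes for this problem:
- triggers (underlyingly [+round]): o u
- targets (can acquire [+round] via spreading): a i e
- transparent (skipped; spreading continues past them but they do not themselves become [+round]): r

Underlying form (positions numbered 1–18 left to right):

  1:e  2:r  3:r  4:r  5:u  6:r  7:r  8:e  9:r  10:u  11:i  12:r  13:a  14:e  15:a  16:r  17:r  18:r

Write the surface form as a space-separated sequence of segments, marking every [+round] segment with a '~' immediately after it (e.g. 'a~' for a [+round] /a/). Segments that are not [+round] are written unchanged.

e~ r r r u~ r r e~ r u~ i r a e a r r r

From /u/ at 5 leftward: 4 /r/ transparent; 3 /r/ transparent; 2 /r/ transparent; 1 /e/ → [+round]; word edge.
From /u/ at 10 leftward: 9 /r/ transparent; 8 /e/ → [+round]; 7 /r/ transparent; 6 /r/ transparent; 5 /u/ is itself a trigger — this domain ends here.
Targets with no active source: positions 11 13 14 15 stay [-round].
[+round] positions on the surface: 1 5 8 10.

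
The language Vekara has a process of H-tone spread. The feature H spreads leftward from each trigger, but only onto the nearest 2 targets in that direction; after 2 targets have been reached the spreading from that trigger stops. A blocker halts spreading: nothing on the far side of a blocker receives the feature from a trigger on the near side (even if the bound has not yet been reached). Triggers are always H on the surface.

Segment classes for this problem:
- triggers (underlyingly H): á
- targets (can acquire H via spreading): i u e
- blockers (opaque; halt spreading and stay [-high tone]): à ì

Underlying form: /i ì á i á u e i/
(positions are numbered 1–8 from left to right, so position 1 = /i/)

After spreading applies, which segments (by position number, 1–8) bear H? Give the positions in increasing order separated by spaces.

From /á/ at 3 leftward: 2 /ì/ blocks.
From /á/ at 5 leftward: 4 /i/ → H; 3 /á/ is itself a trigger — this domain ends here.
Targets with no active source: positions 1 6 7 8 stay [-high tone].

3 4 5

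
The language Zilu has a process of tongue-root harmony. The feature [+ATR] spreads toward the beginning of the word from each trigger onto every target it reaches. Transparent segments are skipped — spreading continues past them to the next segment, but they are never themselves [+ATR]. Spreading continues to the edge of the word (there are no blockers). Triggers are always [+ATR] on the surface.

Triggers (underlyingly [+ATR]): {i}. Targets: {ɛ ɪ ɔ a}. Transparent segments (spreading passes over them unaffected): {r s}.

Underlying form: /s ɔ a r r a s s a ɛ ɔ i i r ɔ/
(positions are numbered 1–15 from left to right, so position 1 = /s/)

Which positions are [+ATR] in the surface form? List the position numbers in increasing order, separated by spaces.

2 3 6 9 10 11 12 13

From /i/ at 12 leftward: 11 /ɔ/ → [+ATR]; 10 /ɛ/ → [+ATR]; 9 /a/ → [+ATR]; 8 /s/ transparent; 7 /s/ transparent; 6 /a/ → [+ATR]; 5 /r/ transparent; 4 /r/ transparent; 3 /a/ → [+ATR]; 2 /ɔ/ → [+ATR]; 1 /s/ transparent; word edge.
From /i/ at 13 leftward: 12 /i/ is itself a trigger — this domain ends here.
Target with no active source: position 15 stays [-ATR].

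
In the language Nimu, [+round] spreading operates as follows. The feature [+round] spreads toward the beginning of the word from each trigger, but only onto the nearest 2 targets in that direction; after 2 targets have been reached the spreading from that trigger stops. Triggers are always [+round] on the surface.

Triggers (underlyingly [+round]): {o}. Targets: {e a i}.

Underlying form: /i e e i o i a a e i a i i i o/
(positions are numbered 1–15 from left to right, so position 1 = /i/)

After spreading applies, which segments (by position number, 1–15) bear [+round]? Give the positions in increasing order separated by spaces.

From /o/ at 5 leftward: 4 /i/ → [+round]; 3 /e/ → [+round]; bound reached.
From /o/ at 15 leftward: 14 /i/ → [+round]; 13 /i/ → [+round]; bound reached.
Targets with no active source: positions 1 2 6 7 8 9 10 11 12 stay [-round].

3 4 5 13 14 15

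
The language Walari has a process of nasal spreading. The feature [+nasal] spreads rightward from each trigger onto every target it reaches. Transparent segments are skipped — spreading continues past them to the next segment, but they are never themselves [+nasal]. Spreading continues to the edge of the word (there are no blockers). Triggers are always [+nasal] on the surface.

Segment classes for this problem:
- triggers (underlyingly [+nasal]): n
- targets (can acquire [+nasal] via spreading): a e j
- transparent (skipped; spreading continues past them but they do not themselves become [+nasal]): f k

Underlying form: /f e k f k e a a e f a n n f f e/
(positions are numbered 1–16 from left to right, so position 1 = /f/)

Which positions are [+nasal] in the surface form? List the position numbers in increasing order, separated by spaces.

12 13 16

From /n/ at 12 rightward: 13 /n/ is itself a trigger — this domain ends here.
From /n/ at 13 rightward: 14 /f/ transparent; 15 /f/ transparent; 16 /e/ → [+nasal]; word edge.
Targets with no active source: positions 2 6 7 8 9 11 stay [-nasal].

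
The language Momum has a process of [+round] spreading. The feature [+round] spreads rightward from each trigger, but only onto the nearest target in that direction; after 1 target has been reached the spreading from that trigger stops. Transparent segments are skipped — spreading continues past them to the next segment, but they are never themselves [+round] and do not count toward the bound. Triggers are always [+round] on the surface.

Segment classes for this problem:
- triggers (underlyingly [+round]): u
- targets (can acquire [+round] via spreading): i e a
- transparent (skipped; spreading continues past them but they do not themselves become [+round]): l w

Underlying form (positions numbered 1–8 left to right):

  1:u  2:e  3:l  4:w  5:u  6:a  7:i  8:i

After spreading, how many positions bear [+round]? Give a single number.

4

From /u/ at 1 rightward: 2 /e/ → [+round]; bound reached.
From /u/ at 5 rightward: 6 /a/ → [+round]; bound reached.
Targets with no active source: positions 7 8 stay [-round].
[+round] positions on the surface: 1 2 5 6.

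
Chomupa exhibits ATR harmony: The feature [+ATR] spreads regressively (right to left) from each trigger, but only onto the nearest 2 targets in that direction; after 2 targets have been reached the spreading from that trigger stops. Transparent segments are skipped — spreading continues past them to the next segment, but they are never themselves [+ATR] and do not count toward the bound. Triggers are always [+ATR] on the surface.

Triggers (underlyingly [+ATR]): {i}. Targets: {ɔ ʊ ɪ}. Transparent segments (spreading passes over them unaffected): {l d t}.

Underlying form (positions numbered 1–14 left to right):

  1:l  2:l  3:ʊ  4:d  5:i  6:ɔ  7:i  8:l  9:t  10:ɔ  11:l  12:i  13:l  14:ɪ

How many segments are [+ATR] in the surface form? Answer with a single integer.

From /i/ at 5 leftward: 4 /d/ transparent; 3 /ʊ/ → [+ATR]; 2 /l/ transparent; 1 /l/ transparent; word edge.
From /i/ at 7 leftward: 6 /ɔ/ → [+ATR]; 5 /i/ is itself a trigger — this domain ends here.
From /i/ at 12 leftward: 11 /l/ transparent; 10 /ɔ/ → [+ATR]; 9 /t/ transparent; 8 /l/ transparent; 7 /i/ is itself a trigger — this domain ends here.
Target with no active source: position 14 stays [-ATR].
[+ATR] positions on the surface: 3 5 6 7 10 12.

6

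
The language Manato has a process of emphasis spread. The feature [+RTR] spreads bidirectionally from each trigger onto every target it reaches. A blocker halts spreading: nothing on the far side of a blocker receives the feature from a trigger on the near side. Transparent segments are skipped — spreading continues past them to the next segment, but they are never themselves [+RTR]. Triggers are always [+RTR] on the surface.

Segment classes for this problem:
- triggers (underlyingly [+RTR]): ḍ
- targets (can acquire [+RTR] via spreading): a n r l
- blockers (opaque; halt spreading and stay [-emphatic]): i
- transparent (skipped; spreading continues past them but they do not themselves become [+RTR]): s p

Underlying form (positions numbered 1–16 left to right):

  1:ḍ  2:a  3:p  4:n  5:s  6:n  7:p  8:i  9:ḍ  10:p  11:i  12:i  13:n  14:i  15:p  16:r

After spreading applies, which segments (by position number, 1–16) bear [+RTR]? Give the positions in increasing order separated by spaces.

1 2 4 6 9

From /ḍ/ at 1 rightward: 2 /a/ → [+RTR]; 3 /p/ transparent; 4 /n/ → [+RTR]; 5 /s/ transparent; 6 /n/ → [+RTR]; 7 /p/ transparent; 8 /i/ blocks.
From /ḍ/ at 1 leftward: word edge.
From /ḍ/ at 9 rightward: 10 /p/ transparent; 11 /i/ blocks.
From /ḍ/ at 9 leftward: 8 /i/ blocks.
Targets with no active source: positions 13 16 stay [-emphatic].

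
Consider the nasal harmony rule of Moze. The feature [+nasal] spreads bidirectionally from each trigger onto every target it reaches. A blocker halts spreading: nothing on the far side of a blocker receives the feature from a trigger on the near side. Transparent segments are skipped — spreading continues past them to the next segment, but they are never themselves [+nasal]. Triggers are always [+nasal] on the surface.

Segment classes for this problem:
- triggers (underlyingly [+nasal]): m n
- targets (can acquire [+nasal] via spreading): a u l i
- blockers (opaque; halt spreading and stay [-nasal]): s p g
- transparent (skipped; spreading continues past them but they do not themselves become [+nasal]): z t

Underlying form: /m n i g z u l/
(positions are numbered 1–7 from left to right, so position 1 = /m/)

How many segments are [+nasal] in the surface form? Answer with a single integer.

From /m/ at 1 rightward: 2 /n/ is itself a trigger — this domain ends here.
From /m/ at 1 leftward: word edge.
From /n/ at 2 rightward: 3 /i/ → [+nasal]; 4 /g/ blocks.
From /n/ at 2 leftward: 1 /m/ is itself a trigger — this domain ends here.
Targets with no active source: positions 6 7 stay [-nasal].
[+nasal] positions on the surface: 1 2 3.

3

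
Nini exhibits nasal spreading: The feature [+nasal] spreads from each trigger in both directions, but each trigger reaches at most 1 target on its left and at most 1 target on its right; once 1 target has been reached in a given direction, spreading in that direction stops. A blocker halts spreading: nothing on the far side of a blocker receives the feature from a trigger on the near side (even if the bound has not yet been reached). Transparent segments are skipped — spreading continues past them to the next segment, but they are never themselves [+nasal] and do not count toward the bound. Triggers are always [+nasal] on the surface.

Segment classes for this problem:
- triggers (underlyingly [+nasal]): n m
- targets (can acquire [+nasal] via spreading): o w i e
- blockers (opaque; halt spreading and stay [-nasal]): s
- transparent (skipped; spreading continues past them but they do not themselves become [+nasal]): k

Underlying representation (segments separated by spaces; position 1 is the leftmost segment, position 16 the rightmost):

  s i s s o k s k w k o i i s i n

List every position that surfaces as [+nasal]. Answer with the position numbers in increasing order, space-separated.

15 16

From /n/ at 16 rightward: word edge.
From /n/ at 16 leftward: 15 /i/ → [+nasal]; bound reached.
Targets with no active source: positions 2 5 9 11 12 13 stay [-nasal].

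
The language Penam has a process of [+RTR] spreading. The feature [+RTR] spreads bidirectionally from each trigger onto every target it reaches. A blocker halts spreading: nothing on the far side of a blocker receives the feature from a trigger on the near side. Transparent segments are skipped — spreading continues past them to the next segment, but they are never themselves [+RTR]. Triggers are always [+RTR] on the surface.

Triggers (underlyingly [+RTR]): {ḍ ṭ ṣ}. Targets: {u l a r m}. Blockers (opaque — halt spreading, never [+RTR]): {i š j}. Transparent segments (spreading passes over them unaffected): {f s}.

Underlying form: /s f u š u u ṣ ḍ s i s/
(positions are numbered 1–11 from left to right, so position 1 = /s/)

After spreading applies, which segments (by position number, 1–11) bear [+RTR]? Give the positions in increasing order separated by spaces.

From /ṣ/ at 7 rightward: 8 /ḍ/ is itself a trigger — this domain ends here.
From /ṣ/ at 7 leftward: 6 /u/ → [+RTR]; 5 /u/ → [+RTR]; 4 /š/ blocks.
From /ḍ/ at 8 rightward: 9 /s/ transparent; 10 /i/ blocks.
From /ḍ/ at 8 leftward: 7 /ṣ/ is itself a trigger — this domain ends here.
Target with no active source: position 3 stays [-emphatic].

5 6 7 8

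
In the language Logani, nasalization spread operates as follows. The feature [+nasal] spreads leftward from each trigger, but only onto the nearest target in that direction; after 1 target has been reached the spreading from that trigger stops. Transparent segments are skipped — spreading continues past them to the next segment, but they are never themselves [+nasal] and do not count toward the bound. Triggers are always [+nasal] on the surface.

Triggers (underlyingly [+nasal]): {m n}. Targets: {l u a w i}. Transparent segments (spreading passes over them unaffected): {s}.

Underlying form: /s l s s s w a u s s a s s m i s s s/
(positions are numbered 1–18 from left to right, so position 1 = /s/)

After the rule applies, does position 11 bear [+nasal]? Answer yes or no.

yes

From /m/ at 14 leftward: 13 /s/ transparent; 12 /s/ transparent; 11 /a/ → [+nasal]; bound reached.
Targets with no active source: positions 2 6 7 8 15 stay [-nasal].
[+nasal] positions on the surface: 11 14.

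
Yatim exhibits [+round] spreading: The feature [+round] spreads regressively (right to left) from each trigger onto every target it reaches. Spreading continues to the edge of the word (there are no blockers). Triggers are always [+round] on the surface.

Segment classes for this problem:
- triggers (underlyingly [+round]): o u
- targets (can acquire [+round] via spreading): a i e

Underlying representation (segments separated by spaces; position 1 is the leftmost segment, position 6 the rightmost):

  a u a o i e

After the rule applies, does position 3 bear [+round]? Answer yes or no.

yes

From /u/ at 2 leftward: 1 /a/ → [+round]; word edge.
From /o/ at 4 leftward: 3 /a/ → [+round]; 2 /u/ is itself a trigger — this domain ends here.
Targets with no active source: positions 5 6 stay [-round].
[+round] positions on the surface: 1 2 3 4.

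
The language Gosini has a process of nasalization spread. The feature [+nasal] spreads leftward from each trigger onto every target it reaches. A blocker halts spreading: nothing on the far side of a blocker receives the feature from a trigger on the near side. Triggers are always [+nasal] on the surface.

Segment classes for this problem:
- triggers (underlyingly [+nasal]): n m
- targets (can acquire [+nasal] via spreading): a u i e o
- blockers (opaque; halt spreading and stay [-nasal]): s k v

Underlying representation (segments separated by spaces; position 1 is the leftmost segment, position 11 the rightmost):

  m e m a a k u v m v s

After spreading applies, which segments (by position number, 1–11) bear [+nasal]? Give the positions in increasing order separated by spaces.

From /m/ at 1 leftward: word edge.
From /m/ at 3 leftward: 2 /e/ → [+nasal]; 1 /m/ is itself a trigger — this domain ends here.
From /m/ at 9 leftward: 8 /v/ blocks.
Targets with no active source: positions 4 5 7 stay [-nasal].

1 2 3 9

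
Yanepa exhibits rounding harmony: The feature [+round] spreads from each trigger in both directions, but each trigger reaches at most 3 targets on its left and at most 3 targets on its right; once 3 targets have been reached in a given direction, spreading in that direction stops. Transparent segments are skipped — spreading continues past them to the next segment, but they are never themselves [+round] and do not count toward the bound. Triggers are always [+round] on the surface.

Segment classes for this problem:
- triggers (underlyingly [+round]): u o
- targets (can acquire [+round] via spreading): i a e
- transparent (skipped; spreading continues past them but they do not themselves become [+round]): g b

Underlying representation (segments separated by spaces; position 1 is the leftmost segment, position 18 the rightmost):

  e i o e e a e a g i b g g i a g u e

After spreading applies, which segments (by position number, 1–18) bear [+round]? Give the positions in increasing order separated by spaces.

From /o/ at 3 rightward: 4 /e/ → [+round]; 5 /e/ → [+round]; 6 /a/ → [+round]; bound reached.
From /o/ at 3 leftward: 2 /i/ → [+round]; 1 /e/ → [+round]; word edge.
From /u/ at 17 rightward: 18 /e/ → [+round]; word edge.
From /u/ at 17 leftward: 16 /g/ transparent; 15 /a/ → [+round]; 14 /i/ → [+round]; 13 /g/ transparent; 12 /g/ transparent; 11 /b/ transparent; 10 /i/ → [+round]; bound reached.
Targets with no active source: positions 7 8 stay [-round].

1 2 3 4 5 6 10 14 15 17 18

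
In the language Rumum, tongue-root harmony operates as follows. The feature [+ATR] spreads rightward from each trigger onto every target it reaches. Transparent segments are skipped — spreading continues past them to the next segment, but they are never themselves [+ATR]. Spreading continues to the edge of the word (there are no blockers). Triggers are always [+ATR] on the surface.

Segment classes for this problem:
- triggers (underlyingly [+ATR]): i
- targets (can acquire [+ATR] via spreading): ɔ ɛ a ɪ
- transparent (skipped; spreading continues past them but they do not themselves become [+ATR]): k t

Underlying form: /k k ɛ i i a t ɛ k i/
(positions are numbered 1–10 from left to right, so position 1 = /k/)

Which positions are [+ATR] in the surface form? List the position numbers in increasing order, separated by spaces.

From /i/ at 4 rightward: 5 /i/ is itself a trigger — this domain ends here.
From /i/ at 5 rightward: 6 /a/ → [+ATR]; 7 /t/ transparent; 8 /ɛ/ → [+ATR]; 9 /k/ transparent; 10 /i/ is itself a trigger — this domain ends here.
From /i/ at 10 rightward: word edge.
Target with no active source: position 3 stays [-ATR].

4 5 6 8 10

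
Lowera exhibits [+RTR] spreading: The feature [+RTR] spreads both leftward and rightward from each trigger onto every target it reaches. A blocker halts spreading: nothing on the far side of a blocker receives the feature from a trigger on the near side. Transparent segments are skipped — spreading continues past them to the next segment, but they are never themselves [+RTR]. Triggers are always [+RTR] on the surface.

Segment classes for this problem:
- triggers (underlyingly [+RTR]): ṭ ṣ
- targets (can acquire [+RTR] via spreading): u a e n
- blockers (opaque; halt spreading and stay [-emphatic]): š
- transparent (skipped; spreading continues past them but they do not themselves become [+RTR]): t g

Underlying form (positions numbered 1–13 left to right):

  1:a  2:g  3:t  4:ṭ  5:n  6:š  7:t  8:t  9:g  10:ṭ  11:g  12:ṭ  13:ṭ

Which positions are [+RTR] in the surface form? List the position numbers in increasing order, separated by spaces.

From /ṭ/ at 4 rightward: 5 /n/ → [+RTR]; 6 /š/ blocks.
From /ṭ/ at 4 leftward: 3 /t/ transparent; 2 /g/ transparent; 1 /a/ → [+RTR]; word edge.
From /ṭ/ at 10 rightward: 11 /g/ transparent; 12 /ṭ/ is itself a trigger — this domain ends here.
From /ṭ/ at 10 leftward: 9 /g/ transparent; 8 /t/ transparent; 7 /t/ transparent; 6 /š/ blocks.
From /ṭ/ at 12 rightward: 13 /ṭ/ is itself a trigger — this domain ends here.
From /ṭ/ at 12 leftward: 11 /g/ transparent; 10 /ṭ/ is itself a trigger — this domain ends here.
From /ṭ/ at 13 rightward: word edge.
From /ṭ/ at 13 leftward: 12 /ṭ/ is itself a trigger — this domain ends here.

1 4 5 10 12 13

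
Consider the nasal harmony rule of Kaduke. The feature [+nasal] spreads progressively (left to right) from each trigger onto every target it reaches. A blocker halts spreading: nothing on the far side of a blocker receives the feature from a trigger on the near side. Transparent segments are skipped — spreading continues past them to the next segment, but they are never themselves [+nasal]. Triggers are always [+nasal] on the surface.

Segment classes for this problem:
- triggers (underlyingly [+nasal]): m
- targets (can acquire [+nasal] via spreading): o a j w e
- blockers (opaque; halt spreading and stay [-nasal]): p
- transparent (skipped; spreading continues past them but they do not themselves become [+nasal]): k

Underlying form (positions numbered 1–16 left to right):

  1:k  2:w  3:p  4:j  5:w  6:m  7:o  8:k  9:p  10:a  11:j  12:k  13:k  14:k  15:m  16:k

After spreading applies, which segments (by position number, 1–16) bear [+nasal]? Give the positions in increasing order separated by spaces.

6 7 15

From /m/ at 6 rightward: 7 /o/ → [+nasal]; 8 /k/ transparent; 9 /p/ blocks.
From /m/ at 15 rightward: 16 /k/ transparent; word edge.
Targets with no active source: positions 2 4 5 10 11 stay [-nasal].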